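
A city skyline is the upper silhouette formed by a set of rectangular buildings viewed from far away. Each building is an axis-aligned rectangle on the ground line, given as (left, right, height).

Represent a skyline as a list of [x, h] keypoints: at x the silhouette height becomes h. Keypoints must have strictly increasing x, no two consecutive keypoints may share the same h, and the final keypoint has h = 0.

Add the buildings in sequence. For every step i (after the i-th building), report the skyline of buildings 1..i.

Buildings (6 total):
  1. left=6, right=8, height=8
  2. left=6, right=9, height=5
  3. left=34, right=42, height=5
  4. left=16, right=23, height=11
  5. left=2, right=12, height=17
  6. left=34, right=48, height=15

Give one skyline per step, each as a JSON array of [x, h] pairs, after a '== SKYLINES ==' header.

== SKYLINES ==
[[6,8],[8,0]]
[[6,8],[8,5],[9,0]]
[[6,8],[8,5],[9,0],[34,5],[42,0]]
[[6,8],[8,5],[9,0],[16,11],[23,0],[34,5],[42,0]]
[[2,17],[12,0],[16,11],[23,0],[34,5],[42,0]]
[[2,17],[12,0],[16,11],[23,0],[34,15],[48,0]]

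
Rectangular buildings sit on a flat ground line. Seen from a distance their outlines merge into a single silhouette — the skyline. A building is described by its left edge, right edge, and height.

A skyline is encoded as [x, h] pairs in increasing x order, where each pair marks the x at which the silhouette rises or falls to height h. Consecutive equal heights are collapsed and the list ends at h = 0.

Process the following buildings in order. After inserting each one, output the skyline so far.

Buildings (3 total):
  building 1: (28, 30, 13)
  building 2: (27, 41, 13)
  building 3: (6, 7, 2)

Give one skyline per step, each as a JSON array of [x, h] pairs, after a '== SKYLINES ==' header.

== SKYLINES ==
[[28,13],[30,0]]
[[27,13],[41,0]]
[[6,2],[7,0],[27,13],[41,0]]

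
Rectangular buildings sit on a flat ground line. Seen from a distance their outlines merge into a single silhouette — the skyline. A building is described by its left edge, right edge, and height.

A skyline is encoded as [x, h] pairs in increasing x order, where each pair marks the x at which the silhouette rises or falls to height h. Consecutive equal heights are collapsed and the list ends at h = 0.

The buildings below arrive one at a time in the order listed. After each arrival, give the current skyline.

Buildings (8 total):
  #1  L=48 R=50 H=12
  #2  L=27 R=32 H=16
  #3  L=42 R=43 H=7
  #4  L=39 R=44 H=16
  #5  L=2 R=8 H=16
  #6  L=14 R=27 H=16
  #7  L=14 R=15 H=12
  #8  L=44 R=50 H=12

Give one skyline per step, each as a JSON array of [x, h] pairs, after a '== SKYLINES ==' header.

== SKYLINES ==
[[48,12],[50,0]]
[[27,16],[32,0],[48,12],[50,0]]
[[27,16],[32,0],[42,7],[43,0],[48,12],[50,0]]
[[27,16],[32,0],[39,16],[44,0],[48,12],[50,0]]
[[2,16],[8,0],[27,16],[32,0],[39,16],[44,0],[48,12],[50,0]]
[[2,16],[8,0],[14,16],[32,0],[39,16],[44,0],[48,12],[50,0]]
[[2,16],[8,0],[14,16],[32,0],[39,16],[44,0],[48,12],[50,0]]
[[2,16],[8,0],[14,16],[32,0],[39,16],[44,12],[50,0]]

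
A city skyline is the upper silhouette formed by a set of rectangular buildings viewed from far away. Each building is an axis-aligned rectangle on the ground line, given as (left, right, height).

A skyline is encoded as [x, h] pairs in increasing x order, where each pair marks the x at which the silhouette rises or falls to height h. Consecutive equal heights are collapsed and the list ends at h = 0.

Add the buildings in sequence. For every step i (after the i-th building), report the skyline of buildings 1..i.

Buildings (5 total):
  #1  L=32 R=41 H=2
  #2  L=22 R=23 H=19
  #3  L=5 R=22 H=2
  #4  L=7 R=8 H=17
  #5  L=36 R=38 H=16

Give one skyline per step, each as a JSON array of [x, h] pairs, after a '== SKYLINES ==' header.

== SKYLINES ==
[[32,2],[41,0]]
[[22,19],[23,0],[32,2],[41,0]]
[[5,2],[22,19],[23,0],[32,2],[41,0]]
[[5,2],[7,17],[8,2],[22,19],[23,0],[32,2],[41,0]]
[[5,2],[7,17],[8,2],[22,19],[23,0],[32,2],[36,16],[38,2],[41,0]]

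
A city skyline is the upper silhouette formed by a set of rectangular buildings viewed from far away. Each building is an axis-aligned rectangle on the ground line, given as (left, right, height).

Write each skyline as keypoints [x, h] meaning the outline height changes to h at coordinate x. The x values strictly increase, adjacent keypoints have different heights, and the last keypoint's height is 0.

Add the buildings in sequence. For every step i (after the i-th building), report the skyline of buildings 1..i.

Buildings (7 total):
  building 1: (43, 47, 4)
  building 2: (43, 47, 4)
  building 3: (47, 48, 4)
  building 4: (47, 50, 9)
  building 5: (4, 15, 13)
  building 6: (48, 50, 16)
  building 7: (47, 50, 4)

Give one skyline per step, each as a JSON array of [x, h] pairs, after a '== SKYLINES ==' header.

== SKYLINES ==
[[43,4],[47,0]]
[[43,4],[47,0]]
[[43,4],[48,0]]
[[43,4],[47,9],[50,0]]
[[4,13],[15,0],[43,4],[47,9],[50,0]]
[[4,13],[15,0],[43,4],[47,9],[48,16],[50,0]]
[[4,13],[15,0],[43,4],[47,9],[48,16],[50,0]]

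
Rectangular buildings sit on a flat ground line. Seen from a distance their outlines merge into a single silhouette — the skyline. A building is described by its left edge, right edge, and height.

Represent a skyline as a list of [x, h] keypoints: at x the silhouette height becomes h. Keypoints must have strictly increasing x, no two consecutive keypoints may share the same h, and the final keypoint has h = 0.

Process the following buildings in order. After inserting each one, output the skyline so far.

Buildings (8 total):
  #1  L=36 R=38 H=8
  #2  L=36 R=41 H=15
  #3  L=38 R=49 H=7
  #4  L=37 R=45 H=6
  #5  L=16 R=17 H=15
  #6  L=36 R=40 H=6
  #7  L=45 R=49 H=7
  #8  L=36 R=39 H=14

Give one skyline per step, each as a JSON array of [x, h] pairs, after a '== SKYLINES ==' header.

== SKYLINES ==
[[36,8],[38,0]]
[[36,15],[41,0]]
[[36,15],[41,7],[49,0]]
[[36,15],[41,7],[49,0]]
[[16,15],[17,0],[36,15],[41,7],[49,0]]
[[16,15],[17,0],[36,15],[41,7],[49,0]]
[[16,15],[17,0],[36,15],[41,7],[49,0]]
[[16,15],[17,0],[36,15],[41,7],[49,0]]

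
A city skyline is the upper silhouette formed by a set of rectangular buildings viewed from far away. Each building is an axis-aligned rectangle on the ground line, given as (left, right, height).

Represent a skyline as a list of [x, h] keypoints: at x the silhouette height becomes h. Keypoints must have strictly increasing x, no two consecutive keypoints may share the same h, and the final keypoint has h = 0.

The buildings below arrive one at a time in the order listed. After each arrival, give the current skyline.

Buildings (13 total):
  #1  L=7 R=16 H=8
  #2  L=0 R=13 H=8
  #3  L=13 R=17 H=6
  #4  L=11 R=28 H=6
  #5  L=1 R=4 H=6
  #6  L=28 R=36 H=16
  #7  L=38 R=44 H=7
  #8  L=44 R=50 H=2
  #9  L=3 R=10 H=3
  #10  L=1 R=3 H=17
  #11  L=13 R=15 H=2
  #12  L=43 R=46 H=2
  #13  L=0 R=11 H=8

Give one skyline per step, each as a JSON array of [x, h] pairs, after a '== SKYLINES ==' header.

== SKYLINES ==
[[7,8],[16,0]]
[[0,8],[16,0]]
[[0,8],[16,6],[17,0]]
[[0,8],[16,6],[28,0]]
[[0,8],[16,6],[28,0]]
[[0,8],[16,6],[28,16],[36,0]]
[[0,8],[16,6],[28,16],[36,0],[38,7],[44,0]]
[[0,8],[16,6],[28,16],[36,0],[38,7],[44,2],[50,0]]
[[0,8],[16,6],[28,16],[36,0],[38,7],[44,2],[50,0]]
[[0,8],[1,17],[3,8],[16,6],[28,16],[36,0],[38,7],[44,2],[50,0]]
[[0,8],[1,17],[3,8],[16,6],[28,16],[36,0],[38,7],[44,2],[50,0]]
[[0,8],[1,17],[3,8],[16,6],[28,16],[36,0],[38,7],[44,2],[50,0]]
[[0,8],[1,17],[3,8],[16,6],[28,16],[36,0],[38,7],[44,2],[50,0]]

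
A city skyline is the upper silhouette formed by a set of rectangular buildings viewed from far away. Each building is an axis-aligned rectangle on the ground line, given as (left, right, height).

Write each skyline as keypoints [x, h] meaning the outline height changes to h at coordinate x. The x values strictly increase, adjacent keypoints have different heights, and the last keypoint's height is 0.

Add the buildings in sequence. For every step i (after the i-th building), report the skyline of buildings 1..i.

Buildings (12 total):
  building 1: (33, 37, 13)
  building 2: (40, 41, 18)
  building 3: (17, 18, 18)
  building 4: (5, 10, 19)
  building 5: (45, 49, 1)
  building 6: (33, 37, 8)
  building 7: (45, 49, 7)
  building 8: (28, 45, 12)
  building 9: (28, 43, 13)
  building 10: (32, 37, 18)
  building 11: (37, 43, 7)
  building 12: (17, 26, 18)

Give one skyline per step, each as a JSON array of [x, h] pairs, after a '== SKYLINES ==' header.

== SKYLINES ==
[[33,13],[37,0]]
[[33,13],[37,0],[40,18],[41,0]]
[[17,18],[18,0],[33,13],[37,0],[40,18],[41,0]]
[[5,19],[10,0],[17,18],[18,0],[33,13],[37,0],[40,18],[41,0]]
[[5,19],[10,0],[17,18],[18,0],[33,13],[37,0],[40,18],[41,0],[45,1],[49,0]]
[[5,19],[10,0],[17,18],[18,0],[33,13],[37,0],[40,18],[41,0],[45,1],[49,0]]
[[5,19],[10,0],[17,18],[18,0],[33,13],[37,0],[40,18],[41,0],[45,7],[49,0]]
[[5,19],[10,0],[17,18],[18,0],[28,12],[33,13],[37,12],[40,18],[41,12],[45,7],[49,0]]
[[5,19],[10,0],[17,18],[18,0],[28,13],[40,18],[41,13],[43,12],[45,7],[49,0]]
[[5,19],[10,0],[17,18],[18,0],[28,13],[32,18],[37,13],[40,18],[41,13],[43,12],[45,7],[49,0]]
[[5,19],[10,0],[17,18],[18,0],[28,13],[32,18],[37,13],[40,18],[41,13],[43,12],[45,7],[49,0]]
[[5,19],[10,0],[17,18],[26,0],[28,13],[32,18],[37,13],[40,18],[41,13],[43,12],[45,7],[49,0]]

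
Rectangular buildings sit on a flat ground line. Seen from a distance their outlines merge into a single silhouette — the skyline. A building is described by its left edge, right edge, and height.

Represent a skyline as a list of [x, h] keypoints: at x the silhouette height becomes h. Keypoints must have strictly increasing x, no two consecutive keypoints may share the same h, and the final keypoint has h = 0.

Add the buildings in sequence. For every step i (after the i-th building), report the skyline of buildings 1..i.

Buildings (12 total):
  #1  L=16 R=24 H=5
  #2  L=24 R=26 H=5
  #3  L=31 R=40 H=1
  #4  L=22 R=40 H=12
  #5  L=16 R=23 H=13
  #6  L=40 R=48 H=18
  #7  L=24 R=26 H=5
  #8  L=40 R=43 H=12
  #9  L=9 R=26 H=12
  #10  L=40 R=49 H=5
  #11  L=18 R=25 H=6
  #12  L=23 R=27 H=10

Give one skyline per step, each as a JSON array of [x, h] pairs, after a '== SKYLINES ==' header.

== SKYLINES ==
[[16,5],[24,0]]
[[16,5],[26,0]]
[[16,5],[26,0],[31,1],[40,0]]
[[16,5],[22,12],[40,0]]
[[16,13],[23,12],[40,0]]
[[16,13],[23,12],[40,18],[48,0]]
[[16,13],[23,12],[40,18],[48,0]]
[[16,13],[23,12],[40,18],[48,0]]
[[9,12],[16,13],[23,12],[40,18],[48,0]]
[[9,12],[16,13],[23,12],[40,18],[48,5],[49,0]]
[[9,12],[16,13],[23,12],[40,18],[48,5],[49,0]]
[[9,12],[16,13],[23,12],[40,18],[48,5],[49,0]]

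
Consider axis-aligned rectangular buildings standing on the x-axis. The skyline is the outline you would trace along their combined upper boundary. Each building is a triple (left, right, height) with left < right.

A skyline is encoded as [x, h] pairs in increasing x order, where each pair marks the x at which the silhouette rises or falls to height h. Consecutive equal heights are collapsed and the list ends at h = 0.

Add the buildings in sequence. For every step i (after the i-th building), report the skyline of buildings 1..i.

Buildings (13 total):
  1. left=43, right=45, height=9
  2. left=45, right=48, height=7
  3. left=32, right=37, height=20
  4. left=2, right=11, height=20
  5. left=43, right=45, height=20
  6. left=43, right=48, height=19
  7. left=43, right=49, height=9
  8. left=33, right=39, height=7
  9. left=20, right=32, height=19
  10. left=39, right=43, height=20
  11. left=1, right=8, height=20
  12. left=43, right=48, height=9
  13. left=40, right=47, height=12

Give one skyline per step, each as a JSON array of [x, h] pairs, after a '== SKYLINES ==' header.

== SKYLINES ==
[[43,9],[45,0]]
[[43,9],[45,7],[48,0]]
[[32,20],[37,0],[43,9],[45,7],[48,0]]
[[2,20],[11,0],[32,20],[37,0],[43,9],[45,7],[48,0]]
[[2,20],[11,0],[32,20],[37,0],[43,20],[45,7],[48,0]]
[[2,20],[11,0],[32,20],[37,0],[43,20],[45,19],[48,0]]
[[2,20],[11,0],[32,20],[37,0],[43,20],[45,19],[48,9],[49,0]]
[[2,20],[11,0],[32,20],[37,7],[39,0],[43,20],[45,19],[48,9],[49,0]]
[[2,20],[11,0],[20,19],[32,20],[37,7],[39,0],[43,20],[45,19],[48,9],[49,0]]
[[2,20],[11,0],[20,19],[32,20],[37,7],[39,20],[45,19],[48,9],[49,0]]
[[1,20],[11,0],[20,19],[32,20],[37,7],[39,20],[45,19],[48,9],[49,0]]
[[1,20],[11,0],[20,19],[32,20],[37,7],[39,20],[45,19],[48,9],[49,0]]
[[1,20],[11,0],[20,19],[32,20],[37,7],[39,20],[45,19],[48,9],[49,0]]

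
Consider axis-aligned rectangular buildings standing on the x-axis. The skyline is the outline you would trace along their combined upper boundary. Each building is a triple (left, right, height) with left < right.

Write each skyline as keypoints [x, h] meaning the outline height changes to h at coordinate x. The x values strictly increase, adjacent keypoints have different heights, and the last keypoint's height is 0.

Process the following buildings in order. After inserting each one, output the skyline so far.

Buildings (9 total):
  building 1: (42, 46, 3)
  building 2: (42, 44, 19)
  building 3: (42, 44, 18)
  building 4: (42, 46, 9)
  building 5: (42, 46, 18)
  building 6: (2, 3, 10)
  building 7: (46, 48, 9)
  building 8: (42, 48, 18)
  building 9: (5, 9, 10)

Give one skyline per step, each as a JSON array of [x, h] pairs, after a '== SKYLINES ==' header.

== SKYLINES ==
[[42,3],[46,0]]
[[42,19],[44,3],[46,0]]
[[42,19],[44,3],[46,0]]
[[42,19],[44,9],[46,0]]
[[42,19],[44,18],[46,0]]
[[2,10],[3,0],[42,19],[44,18],[46,0]]
[[2,10],[3,0],[42,19],[44,18],[46,9],[48,0]]
[[2,10],[3,0],[42,19],[44,18],[48,0]]
[[2,10],[3,0],[5,10],[9,0],[42,19],[44,18],[48,0]]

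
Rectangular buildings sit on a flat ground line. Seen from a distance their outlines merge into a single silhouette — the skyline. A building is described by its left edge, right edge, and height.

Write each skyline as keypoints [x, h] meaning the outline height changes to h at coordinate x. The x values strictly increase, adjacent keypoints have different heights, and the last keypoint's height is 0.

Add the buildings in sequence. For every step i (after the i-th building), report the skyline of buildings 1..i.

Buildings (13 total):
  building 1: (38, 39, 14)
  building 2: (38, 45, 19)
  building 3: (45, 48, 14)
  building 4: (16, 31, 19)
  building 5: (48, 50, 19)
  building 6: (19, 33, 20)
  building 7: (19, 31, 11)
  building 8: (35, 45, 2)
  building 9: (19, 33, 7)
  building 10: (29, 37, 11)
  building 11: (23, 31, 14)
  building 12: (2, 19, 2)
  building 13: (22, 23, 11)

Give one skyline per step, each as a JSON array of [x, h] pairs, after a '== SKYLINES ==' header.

== SKYLINES ==
[[38,14],[39,0]]
[[38,19],[45,0]]
[[38,19],[45,14],[48,0]]
[[16,19],[31,0],[38,19],[45,14],[48,0]]
[[16,19],[31,0],[38,19],[45,14],[48,19],[50,0]]
[[16,19],[19,20],[33,0],[38,19],[45,14],[48,19],[50,0]]
[[16,19],[19,20],[33,0],[38,19],[45,14],[48,19],[50,0]]
[[16,19],[19,20],[33,0],[35,2],[38,19],[45,14],[48,19],[50,0]]
[[16,19],[19,20],[33,0],[35,2],[38,19],[45,14],[48,19],[50,0]]
[[16,19],[19,20],[33,11],[37,2],[38,19],[45,14],[48,19],[50,0]]
[[16,19],[19,20],[33,11],[37,2],[38,19],[45,14],[48,19],[50,0]]
[[2,2],[16,19],[19,20],[33,11],[37,2],[38,19],[45,14],[48,19],[50,0]]
[[2,2],[16,19],[19,20],[33,11],[37,2],[38,19],[45,14],[48,19],[50,0]]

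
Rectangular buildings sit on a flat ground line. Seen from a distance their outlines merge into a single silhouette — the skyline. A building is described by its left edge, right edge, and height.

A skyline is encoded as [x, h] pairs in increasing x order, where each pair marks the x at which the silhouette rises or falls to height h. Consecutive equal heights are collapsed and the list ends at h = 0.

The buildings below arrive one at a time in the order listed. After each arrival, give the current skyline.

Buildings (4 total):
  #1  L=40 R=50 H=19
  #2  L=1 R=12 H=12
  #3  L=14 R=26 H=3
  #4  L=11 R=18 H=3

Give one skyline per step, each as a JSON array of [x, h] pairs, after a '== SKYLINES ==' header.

== SKYLINES ==
[[40,19],[50,0]]
[[1,12],[12,0],[40,19],[50,0]]
[[1,12],[12,0],[14,3],[26,0],[40,19],[50,0]]
[[1,12],[12,3],[26,0],[40,19],[50,0]]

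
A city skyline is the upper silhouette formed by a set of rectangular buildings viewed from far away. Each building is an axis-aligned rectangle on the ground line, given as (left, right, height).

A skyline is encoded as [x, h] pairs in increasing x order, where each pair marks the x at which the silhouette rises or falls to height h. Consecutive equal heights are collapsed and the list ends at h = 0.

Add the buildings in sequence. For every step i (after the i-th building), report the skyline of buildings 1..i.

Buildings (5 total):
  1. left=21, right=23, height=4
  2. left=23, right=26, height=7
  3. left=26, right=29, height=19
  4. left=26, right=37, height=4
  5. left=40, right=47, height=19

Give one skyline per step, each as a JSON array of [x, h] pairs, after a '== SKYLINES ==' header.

== SKYLINES ==
[[21,4],[23,0]]
[[21,4],[23,7],[26,0]]
[[21,4],[23,7],[26,19],[29,0]]
[[21,4],[23,7],[26,19],[29,4],[37,0]]
[[21,4],[23,7],[26,19],[29,4],[37,0],[40,19],[47,0]]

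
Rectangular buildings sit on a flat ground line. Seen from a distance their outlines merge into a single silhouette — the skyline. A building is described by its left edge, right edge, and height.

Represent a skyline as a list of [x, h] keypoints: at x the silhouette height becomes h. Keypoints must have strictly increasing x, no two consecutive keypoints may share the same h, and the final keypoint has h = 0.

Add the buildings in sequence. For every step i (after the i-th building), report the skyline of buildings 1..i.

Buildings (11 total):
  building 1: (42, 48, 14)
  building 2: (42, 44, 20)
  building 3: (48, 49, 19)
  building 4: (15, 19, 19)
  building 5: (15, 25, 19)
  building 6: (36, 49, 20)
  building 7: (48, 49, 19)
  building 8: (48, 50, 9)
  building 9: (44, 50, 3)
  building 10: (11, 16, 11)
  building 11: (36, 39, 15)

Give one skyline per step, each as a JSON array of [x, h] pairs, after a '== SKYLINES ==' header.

== SKYLINES ==
[[42,14],[48,0]]
[[42,20],[44,14],[48,0]]
[[42,20],[44,14],[48,19],[49,0]]
[[15,19],[19,0],[42,20],[44,14],[48,19],[49,0]]
[[15,19],[25,0],[42,20],[44,14],[48,19],[49,0]]
[[15,19],[25,0],[36,20],[49,0]]
[[15,19],[25,0],[36,20],[49,0]]
[[15,19],[25,0],[36,20],[49,9],[50,0]]
[[15,19],[25,0],[36,20],[49,9],[50,0]]
[[11,11],[15,19],[25,0],[36,20],[49,9],[50,0]]
[[11,11],[15,19],[25,0],[36,20],[49,9],[50,0]]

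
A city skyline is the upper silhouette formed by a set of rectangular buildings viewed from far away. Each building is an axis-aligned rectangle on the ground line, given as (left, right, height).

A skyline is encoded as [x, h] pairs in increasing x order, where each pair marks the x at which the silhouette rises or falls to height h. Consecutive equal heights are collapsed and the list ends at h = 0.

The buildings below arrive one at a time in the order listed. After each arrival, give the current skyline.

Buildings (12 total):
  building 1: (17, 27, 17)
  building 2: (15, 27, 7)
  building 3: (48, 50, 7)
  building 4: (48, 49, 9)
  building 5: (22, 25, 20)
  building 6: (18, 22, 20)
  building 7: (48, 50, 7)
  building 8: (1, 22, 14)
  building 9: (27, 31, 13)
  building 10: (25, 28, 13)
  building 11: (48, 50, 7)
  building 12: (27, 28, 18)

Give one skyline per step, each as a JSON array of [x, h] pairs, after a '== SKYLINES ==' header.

== SKYLINES ==
[[17,17],[27,0]]
[[15,7],[17,17],[27,0]]
[[15,7],[17,17],[27,0],[48,7],[50,0]]
[[15,7],[17,17],[27,0],[48,9],[49,7],[50,0]]
[[15,7],[17,17],[22,20],[25,17],[27,0],[48,9],[49,7],[50,0]]
[[15,7],[17,17],[18,20],[25,17],[27,0],[48,9],[49,7],[50,0]]
[[15,7],[17,17],[18,20],[25,17],[27,0],[48,9],[49,7],[50,0]]
[[1,14],[17,17],[18,20],[25,17],[27,0],[48,9],[49,7],[50,0]]
[[1,14],[17,17],[18,20],[25,17],[27,13],[31,0],[48,9],[49,7],[50,0]]
[[1,14],[17,17],[18,20],[25,17],[27,13],[31,0],[48,9],[49,7],[50,0]]
[[1,14],[17,17],[18,20],[25,17],[27,13],[31,0],[48,9],[49,7],[50,0]]
[[1,14],[17,17],[18,20],[25,17],[27,18],[28,13],[31,0],[48,9],[49,7],[50,0]]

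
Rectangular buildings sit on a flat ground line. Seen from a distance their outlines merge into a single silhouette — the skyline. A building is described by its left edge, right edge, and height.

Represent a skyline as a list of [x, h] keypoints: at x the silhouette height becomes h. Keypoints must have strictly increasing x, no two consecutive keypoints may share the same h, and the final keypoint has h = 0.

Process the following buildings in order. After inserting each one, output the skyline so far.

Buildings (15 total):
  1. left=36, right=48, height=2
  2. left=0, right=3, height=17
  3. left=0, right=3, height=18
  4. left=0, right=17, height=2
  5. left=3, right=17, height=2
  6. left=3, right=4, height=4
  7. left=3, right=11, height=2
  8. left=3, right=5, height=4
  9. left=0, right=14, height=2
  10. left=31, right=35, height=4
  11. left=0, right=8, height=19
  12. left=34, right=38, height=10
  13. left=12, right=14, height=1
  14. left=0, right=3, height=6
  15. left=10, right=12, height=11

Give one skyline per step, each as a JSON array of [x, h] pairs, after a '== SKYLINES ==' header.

== SKYLINES ==
[[36,2],[48,0]]
[[0,17],[3,0],[36,2],[48,0]]
[[0,18],[3,0],[36,2],[48,0]]
[[0,18],[3,2],[17,0],[36,2],[48,0]]
[[0,18],[3,2],[17,0],[36,2],[48,0]]
[[0,18],[3,4],[4,2],[17,0],[36,2],[48,0]]
[[0,18],[3,4],[4,2],[17,0],[36,2],[48,0]]
[[0,18],[3,4],[5,2],[17,0],[36,2],[48,0]]
[[0,18],[3,4],[5,2],[17,0],[36,2],[48,0]]
[[0,18],[3,4],[5,2],[17,0],[31,4],[35,0],[36,2],[48,0]]
[[0,19],[8,2],[17,0],[31,4],[35,0],[36,2],[48,0]]
[[0,19],[8,2],[17,0],[31,4],[34,10],[38,2],[48,0]]
[[0,19],[8,2],[17,0],[31,4],[34,10],[38,2],[48,0]]
[[0,19],[8,2],[17,0],[31,4],[34,10],[38,2],[48,0]]
[[0,19],[8,2],[10,11],[12,2],[17,0],[31,4],[34,10],[38,2],[48,0]]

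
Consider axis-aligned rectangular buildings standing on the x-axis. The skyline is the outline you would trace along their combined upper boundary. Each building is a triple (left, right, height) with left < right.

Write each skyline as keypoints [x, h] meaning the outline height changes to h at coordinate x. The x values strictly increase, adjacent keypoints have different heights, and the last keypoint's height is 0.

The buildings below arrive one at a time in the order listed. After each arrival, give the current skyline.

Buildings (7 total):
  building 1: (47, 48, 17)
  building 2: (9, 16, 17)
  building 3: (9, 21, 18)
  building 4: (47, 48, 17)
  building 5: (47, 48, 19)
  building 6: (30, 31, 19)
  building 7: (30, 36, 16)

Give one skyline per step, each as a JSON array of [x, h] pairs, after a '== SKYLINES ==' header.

== SKYLINES ==
[[47,17],[48,0]]
[[9,17],[16,0],[47,17],[48,0]]
[[9,18],[21,0],[47,17],[48,0]]
[[9,18],[21,0],[47,17],[48,0]]
[[9,18],[21,0],[47,19],[48,0]]
[[9,18],[21,0],[30,19],[31,0],[47,19],[48,0]]
[[9,18],[21,0],[30,19],[31,16],[36,0],[47,19],[48,0]]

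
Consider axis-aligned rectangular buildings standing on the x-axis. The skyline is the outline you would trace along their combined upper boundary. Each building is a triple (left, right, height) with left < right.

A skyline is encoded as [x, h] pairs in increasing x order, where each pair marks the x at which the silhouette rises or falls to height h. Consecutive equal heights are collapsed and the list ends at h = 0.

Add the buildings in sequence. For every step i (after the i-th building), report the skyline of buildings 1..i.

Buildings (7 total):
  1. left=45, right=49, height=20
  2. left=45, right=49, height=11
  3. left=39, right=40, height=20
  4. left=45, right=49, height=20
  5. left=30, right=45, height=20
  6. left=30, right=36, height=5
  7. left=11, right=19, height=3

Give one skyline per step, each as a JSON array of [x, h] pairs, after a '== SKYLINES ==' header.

== SKYLINES ==
[[45,20],[49,0]]
[[45,20],[49,0]]
[[39,20],[40,0],[45,20],[49,0]]
[[39,20],[40,0],[45,20],[49,0]]
[[30,20],[49,0]]
[[30,20],[49,0]]
[[11,3],[19,0],[30,20],[49,0]]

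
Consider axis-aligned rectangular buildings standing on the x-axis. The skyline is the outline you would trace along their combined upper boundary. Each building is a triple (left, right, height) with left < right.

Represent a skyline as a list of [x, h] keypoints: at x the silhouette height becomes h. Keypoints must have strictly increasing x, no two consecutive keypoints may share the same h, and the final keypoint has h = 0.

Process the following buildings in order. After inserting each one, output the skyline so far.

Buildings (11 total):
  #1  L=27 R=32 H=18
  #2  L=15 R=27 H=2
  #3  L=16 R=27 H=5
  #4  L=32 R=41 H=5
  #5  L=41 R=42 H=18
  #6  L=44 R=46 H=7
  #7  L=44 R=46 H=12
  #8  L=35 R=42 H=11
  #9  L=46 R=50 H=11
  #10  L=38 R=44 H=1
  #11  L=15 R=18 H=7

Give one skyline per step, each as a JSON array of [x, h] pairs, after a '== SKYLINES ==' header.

== SKYLINES ==
[[27,18],[32,0]]
[[15,2],[27,18],[32,0]]
[[15,2],[16,5],[27,18],[32,0]]
[[15,2],[16,5],[27,18],[32,5],[41,0]]
[[15,2],[16,5],[27,18],[32,5],[41,18],[42,0]]
[[15,2],[16,5],[27,18],[32,5],[41,18],[42,0],[44,7],[46,0]]
[[15,2],[16,5],[27,18],[32,5],[41,18],[42,0],[44,12],[46,0]]
[[15,2],[16,5],[27,18],[32,5],[35,11],[41,18],[42,0],[44,12],[46,0]]
[[15,2],[16,5],[27,18],[32,5],[35,11],[41,18],[42,0],[44,12],[46,11],[50,0]]
[[15,2],[16,5],[27,18],[32,5],[35,11],[41,18],[42,1],[44,12],[46,11],[50,0]]
[[15,7],[18,5],[27,18],[32,5],[35,11],[41,18],[42,1],[44,12],[46,11],[50,0]]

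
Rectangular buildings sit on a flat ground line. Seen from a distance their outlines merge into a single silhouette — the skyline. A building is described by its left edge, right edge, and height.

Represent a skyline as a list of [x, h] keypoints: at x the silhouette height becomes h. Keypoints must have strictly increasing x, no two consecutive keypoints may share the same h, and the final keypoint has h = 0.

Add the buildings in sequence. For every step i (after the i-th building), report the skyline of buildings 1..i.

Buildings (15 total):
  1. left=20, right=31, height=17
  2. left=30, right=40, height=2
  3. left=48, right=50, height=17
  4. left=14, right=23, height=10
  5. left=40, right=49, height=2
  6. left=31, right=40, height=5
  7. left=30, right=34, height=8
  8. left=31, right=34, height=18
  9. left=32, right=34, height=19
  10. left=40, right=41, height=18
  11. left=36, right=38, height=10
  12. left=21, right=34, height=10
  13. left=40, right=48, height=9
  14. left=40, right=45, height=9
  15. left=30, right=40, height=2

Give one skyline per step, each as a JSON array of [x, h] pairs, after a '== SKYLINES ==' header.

== SKYLINES ==
[[20,17],[31,0]]
[[20,17],[31,2],[40,0]]
[[20,17],[31,2],[40,0],[48,17],[50,0]]
[[14,10],[20,17],[31,2],[40,0],[48,17],[50,0]]
[[14,10],[20,17],[31,2],[48,17],[50,0]]
[[14,10],[20,17],[31,5],[40,2],[48,17],[50,0]]
[[14,10],[20,17],[31,8],[34,5],[40,2],[48,17],[50,0]]
[[14,10],[20,17],[31,18],[34,5],[40,2],[48,17],[50,0]]
[[14,10],[20,17],[31,18],[32,19],[34,5],[40,2],[48,17],[50,0]]
[[14,10],[20,17],[31,18],[32,19],[34,5],[40,18],[41,2],[48,17],[50,0]]
[[14,10],[20,17],[31,18],[32,19],[34,5],[36,10],[38,5],[40,18],[41,2],[48,17],[50,0]]
[[14,10],[20,17],[31,18],[32,19],[34,5],[36,10],[38,5],[40,18],[41,2],[48,17],[50,0]]
[[14,10],[20,17],[31,18],[32,19],[34,5],[36,10],[38,5],[40,18],[41,9],[48,17],[50,0]]
[[14,10],[20,17],[31,18],[32,19],[34,5],[36,10],[38,5],[40,18],[41,9],[48,17],[50,0]]
[[14,10],[20,17],[31,18],[32,19],[34,5],[36,10],[38,5],[40,18],[41,9],[48,17],[50,0]]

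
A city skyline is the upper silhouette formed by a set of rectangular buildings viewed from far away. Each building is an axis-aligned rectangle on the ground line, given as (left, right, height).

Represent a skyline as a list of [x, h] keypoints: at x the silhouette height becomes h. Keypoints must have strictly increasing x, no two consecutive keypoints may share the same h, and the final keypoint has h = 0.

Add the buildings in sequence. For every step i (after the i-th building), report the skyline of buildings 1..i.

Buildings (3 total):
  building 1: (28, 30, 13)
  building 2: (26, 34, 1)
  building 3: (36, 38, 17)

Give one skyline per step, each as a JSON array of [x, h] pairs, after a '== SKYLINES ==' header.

== SKYLINES ==
[[28,13],[30,0]]
[[26,1],[28,13],[30,1],[34,0]]
[[26,1],[28,13],[30,1],[34,0],[36,17],[38,0]]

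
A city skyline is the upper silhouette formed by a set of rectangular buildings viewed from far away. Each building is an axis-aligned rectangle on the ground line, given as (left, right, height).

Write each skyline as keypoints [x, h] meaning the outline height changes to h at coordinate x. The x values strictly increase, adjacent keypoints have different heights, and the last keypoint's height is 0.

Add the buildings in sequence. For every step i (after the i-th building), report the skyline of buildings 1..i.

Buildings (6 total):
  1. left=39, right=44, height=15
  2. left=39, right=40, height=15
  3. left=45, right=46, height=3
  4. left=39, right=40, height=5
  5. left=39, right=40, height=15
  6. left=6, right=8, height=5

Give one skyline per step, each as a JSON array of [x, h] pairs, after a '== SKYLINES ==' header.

== SKYLINES ==
[[39,15],[44,0]]
[[39,15],[44,0]]
[[39,15],[44,0],[45,3],[46,0]]
[[39,15],[44,0],[45,3],[46,0]]
[[39,15],[44,0],[45,3],[46,0]]
[[6,5],[8,0],[39,15],[44,0],[45,3],[46,0]]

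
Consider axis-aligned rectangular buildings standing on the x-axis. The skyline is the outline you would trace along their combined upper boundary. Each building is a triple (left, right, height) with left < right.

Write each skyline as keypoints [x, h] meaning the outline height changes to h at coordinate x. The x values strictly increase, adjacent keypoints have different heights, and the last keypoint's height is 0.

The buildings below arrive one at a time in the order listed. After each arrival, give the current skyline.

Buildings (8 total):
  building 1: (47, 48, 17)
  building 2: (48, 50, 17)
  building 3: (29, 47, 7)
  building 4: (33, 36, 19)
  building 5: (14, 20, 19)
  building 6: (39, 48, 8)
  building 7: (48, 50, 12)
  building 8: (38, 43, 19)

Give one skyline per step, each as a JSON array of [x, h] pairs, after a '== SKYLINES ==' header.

== SKYLINES ==
[[47,17],[48,0]]
[[47,17],[50,0]]
[[29,7],[47,17],[50,0]]
[[29,7],[33,19],[36,7],[47,17],[50,0]]
[[14,19],[20,0],[29,7],[33,19],[36,7],[47,17],[50,0]]
[[14,19],[20,0],[29,7],[33,19],[36,7],[39,8],[47,17],[50,0]]
[[14,19],[20,0],[29,7],[33,19],[36,7],[39,8],[47,17],[50,0]]
[[14,19],[20,0],[29,7],[33,19],[36,7],[38,19],[43,8],[47,17],[50,0]]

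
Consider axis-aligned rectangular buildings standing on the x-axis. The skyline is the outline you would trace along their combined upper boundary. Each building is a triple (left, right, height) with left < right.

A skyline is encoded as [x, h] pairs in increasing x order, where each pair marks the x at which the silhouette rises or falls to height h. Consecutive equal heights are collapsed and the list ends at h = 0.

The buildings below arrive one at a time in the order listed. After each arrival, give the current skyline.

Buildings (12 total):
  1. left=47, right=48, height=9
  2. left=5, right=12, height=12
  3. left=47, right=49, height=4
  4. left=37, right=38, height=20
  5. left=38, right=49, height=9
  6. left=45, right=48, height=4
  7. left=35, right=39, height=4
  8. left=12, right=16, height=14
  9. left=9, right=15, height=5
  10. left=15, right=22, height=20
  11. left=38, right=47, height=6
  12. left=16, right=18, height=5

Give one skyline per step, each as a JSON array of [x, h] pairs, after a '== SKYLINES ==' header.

== SKYLINES ==
[[47,9],[48,0]]
[[5,12],[12,0],[47,9],[48,0]]
[[5,12],[12,0],[47,9],[48,4],[49,0]]
[[5,12],[12,0],[37,20],[38,0],[47,9],[48,4],[49,0]]
[[5,12],[12,0],[37,20],[38,9],[49,0]]
[[5,12],[12,0],[37,20],[38,9],[49,0]]
[[5,12],[12,0],[35,4],[37,20],[38,9],[49,0]]
[[5,12],[12,14],[16,0],[35,4],[37,20],[38,9],[49,0]]
[[5,12],[12,14],[16,0],[35,4],[37,20],[38,9],[49,0]]
[[5,12],[12,14],[15,20],[22,0],[35,4],[37,20],[38,9],[49,0]]
[[5,12],[12,14],[15,20],[22,0],[35,4],[37,20],[38,9],[49,0]]
[[5,12],[12,14],[15,20],[22,0],[35,4],[37,20],[38,9],[49,0]]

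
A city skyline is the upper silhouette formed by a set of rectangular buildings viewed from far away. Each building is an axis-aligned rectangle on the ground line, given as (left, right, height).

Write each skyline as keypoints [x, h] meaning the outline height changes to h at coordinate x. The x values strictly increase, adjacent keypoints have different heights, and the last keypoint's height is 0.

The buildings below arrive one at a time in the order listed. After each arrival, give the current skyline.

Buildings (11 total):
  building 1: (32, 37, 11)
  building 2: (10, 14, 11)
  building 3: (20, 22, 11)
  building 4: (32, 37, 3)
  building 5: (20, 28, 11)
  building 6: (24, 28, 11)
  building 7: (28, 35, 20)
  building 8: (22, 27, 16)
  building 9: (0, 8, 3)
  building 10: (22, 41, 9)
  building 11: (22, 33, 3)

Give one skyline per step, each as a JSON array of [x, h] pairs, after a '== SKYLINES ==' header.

== SKYLINES ==
[[32,11],[37,0]]
[[10,11],[14,0],[32,11],[37,0]]
[[10,11],[14,0],[20,11],[22,0],[32,11],[37,0]]
[[10,11],[14,0],[20,11],[22,0],[32,11],[37,0]]
[[10,11],[14,0],[20,11],[28,0],[32,11],[37,0]]
[[10,11],[14,0],[20,11],[28,0],[32,11],[37,0]]
[[10,11],[14,0],[20,11],[28,20],[35,11],[37,0]]
[[10,11],[14,0],[20,11],[22,16],[27,11],[28,20],[35,11],[37,0]]
[[0,3],[8,0],[10,11],[14,0],[20,11],[22,16],[27,11],[28,20],[35,11],[37,0]]
[[0,3],[8,0],[10,11],[14,0],[20,11],[22,16],[27,11],[28,20],[35,11],[37,9],[41,0]]
[[0,3],[8,0],[10,11],[14,0],[20,11],[22,16],[27,11],[28,20],[35,11],[37,9],[41,0]]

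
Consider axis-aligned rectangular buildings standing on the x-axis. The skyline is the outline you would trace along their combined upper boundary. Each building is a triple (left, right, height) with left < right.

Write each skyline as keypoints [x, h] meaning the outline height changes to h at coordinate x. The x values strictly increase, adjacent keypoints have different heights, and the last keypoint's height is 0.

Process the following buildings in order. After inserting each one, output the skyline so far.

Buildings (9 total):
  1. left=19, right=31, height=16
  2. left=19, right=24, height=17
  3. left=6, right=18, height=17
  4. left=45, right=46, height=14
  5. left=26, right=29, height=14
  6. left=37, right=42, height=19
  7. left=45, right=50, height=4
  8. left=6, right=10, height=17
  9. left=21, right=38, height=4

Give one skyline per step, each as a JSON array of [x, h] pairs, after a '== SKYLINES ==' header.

== SKYLINES ==
[[19,16],[31,0]]
[[19,17],[24,16],[31,0]]
[[6,17],[18,0],[19,17],[24,16],[31,0]]
[[6,17],[18,0],[19,17],[24,16],[31,0],[45,14],[46,0]]
[[6,17],[18,0],[19,17],[24,16],[31,0],[45,14],[46,0]]
[[6,17],[18,0],[19,17],[24,16],[31,0],[37,19],[42,0],[45,14],[46,0]]
[[6,17],[18,0],[19,17],[24,16],[31,0],[37,19],[42,0],[45,14],[46,4],[50,0]]
[[6,17],[18,0],[19,17],[24,16],[31,0],[37,19],[42,0],[45,14],[46,4],[50,0]]
[[6,17],[18,0],[19,17],[24,16],[31,4],[37,19],[42,0],[45,14],[46,4],[50,0]]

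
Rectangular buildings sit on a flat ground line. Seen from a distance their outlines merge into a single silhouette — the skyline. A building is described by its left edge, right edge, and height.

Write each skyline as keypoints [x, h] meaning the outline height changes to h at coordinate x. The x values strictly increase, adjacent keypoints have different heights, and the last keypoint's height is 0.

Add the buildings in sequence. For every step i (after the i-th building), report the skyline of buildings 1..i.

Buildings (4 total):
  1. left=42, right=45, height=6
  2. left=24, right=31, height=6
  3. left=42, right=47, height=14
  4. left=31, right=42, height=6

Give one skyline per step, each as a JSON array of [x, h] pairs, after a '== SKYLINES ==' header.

== SKYLINES ==
[[42,6],[45,0]]
[[24,6],[31,0],[42,6],[45,0]]
[[24,6],[31,0],[42,14],[47,0]]
[[24,6],[42,14],[47,0]]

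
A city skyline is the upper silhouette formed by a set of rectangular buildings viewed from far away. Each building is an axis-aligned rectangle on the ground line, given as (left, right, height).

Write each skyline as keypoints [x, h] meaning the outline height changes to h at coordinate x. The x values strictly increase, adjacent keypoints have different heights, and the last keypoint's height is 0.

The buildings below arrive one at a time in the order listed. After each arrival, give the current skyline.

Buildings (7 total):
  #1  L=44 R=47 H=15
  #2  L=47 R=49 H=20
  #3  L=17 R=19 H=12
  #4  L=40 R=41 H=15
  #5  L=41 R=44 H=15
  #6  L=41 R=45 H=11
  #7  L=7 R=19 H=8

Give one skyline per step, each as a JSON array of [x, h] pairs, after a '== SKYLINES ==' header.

== SKYLINES ==
[[44,15],[47,0]]
[[44,15],[47,20],[49,0]]
[[17,12],[19,0],[44,15],[47,20],[49,0]]
[[17,12],[19,0],[40,15],[41,0],[44,15],[47,20],[49,0]]
[[17,12],[19,0],[40,15],[47,20],[49,0]]
[[17,12],[19,0],[40,15],[47,20],[49,0]]
[[7,8],[17,12],[19,0],[40,15],[47,20],[49,0]]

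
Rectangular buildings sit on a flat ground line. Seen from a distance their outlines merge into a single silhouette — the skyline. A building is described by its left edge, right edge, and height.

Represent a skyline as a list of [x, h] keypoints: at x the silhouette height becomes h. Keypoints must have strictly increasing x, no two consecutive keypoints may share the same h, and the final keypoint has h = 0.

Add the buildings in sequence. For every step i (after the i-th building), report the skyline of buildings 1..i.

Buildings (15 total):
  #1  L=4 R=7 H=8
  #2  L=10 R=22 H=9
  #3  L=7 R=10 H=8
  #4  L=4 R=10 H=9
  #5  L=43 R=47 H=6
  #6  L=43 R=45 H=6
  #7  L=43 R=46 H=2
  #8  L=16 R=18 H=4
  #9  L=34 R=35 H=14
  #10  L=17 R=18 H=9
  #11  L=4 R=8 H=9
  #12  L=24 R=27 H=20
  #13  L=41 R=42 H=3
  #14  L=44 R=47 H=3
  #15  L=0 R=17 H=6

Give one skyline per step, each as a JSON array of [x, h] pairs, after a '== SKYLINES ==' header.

== SKYLINES ==
[[4,8],[7,0]]
[[4,8],[7,0],[10,9],[22,0]]
[[4,8],[10,9],[22,0]]
[[4,9],[22,0]]
[[4,9],[22,0],[43,6],[47,0]]
[[4,9],[22,0],[43,6],[47,0]]
[[4,9],[22,0],[43,6],[47,0]]
[[4,9],[22,0],[43,6],[47,0]]
[[4,9],[22,0],[34,14],[35,0],[43,6],[47,0]]
[[4,9],[22,0],[34,14],[35,0],[43,6],[47,0]]
[[4,9],[22,0],[34,14],[35,0],[43,6],[47,0]]
[[4,9],[22,0],[24,20],[27,0],[34,14],[35,0],[43,6],[47,0]]
[[4,9],[22,0],[24,20],[27,0],[34,14],[35,0],[41,3],[42,0],[43,6],[47,0]]
[[4,9],[22,0],[24,20],[27,0],[34,14],[35,0],[41,3],[42,0],[43,6],[47,0]]
[[0,6],[4,9],[22,0],[24,20],[27,0],[34,14],[35,0],[41,3],[42,0],[43,6],[47,0]]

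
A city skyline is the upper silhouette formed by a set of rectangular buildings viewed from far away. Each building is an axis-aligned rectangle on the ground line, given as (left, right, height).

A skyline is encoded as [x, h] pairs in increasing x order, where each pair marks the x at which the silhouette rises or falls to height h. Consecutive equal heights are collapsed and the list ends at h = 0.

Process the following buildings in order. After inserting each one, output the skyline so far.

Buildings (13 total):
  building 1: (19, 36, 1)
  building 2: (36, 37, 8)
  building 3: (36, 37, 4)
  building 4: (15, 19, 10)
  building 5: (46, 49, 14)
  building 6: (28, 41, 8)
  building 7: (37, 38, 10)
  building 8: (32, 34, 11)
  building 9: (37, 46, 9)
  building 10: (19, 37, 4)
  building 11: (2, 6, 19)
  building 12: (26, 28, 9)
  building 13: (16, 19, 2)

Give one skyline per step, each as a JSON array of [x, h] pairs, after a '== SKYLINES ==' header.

== SKYLINES ==
[[19,1],[36,0]]
[[19,1],[36,8],[37,0]]
[[19,1],[36,8],[37,0]]
[[15,10],[19,1],[36,8],[37,0]]
[[15,10],[19,1],[36,8],[37,0],[46,14],[49,0]]
[[15,10],[19,1],[28,8],[41,0],[46,14],[49,0]]
[[15,10],[19,1],[28,8],[37,10],[38,8],[41,0],[46,14],[49,0]]
[[15,10],[19,1],[28,8],[32,11],[34,8],[37,10],[38,8],[41,0],[46,14],[49,0]]
[[15,10],[19,1],[28,8],[32,11],[34,8],[37,10],[38,9],[46,14],[49,0]]
[[15,10],[19,4],[28,8],[32,11],[34,8],[37,10],[38,9],[46,14],[49,0]]
[[2,19],[6,0],[15,10],[19,4],[28,8],[32,11],[34,8],[37,10],[38,9],[46,14],[49,0]]
[[2,19],[6,0],[15,10],[19,4],[26,9],[28,8],[32,11],[34,8],[37,10],[38,9],[46,14],[49,0]]
[[2,19],[6,0],[15,10],[19,4],[26,9],[28,8],[32,11],[34,8],[37,10],[38,9],[46,14],[49,0]]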